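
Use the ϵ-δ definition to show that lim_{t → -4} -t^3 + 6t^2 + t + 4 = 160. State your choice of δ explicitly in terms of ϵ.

Let ϵ > 0. We want δ > 0 such that 0 < |t + 4| < δ implies |(-t^3 + 6t^2 + t + 4) − 160| < ϵ.
(-t^3 + 6t^2 + t + 4) − 160 = -t^3 + 6t^2 + t - 156 = (t + 4)(-t^2 + 10t - 39).
So |(-t^3 + 6t^2 + t + 4) − 160| = |t + 4|·|-t^2 + 10t - 39|.
Assume first that |t + 4| < 1, so |t| < 5. Then |-t^2 + 10t - 39| ≤ 5^2 + 10·5 + 39 = 114.
Hence |(-t^3 + 6t^2 + t + 4) − 160| ≤ 114|t + 4| < ϵ provided |t + 4| < ϵ/114.
Choosing δ = min(1, ϵ/114) ensures both conditions, hence |(-t^3 + 6t^2 + t + 4) − 160| < ϵ.

δ = min(1, ϵ/114)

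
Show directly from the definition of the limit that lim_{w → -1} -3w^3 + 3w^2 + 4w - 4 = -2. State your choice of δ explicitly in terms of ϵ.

Suppose ϵ > 0. We want δ > 0 such that 0 < |w + 1| < δ implies |(-3w^3 + 3w^2 + 4w - 4) + 2| < ϵ.
(-3w^3 + 3w^2 + 4w - 4) + 2 = -3w^3 + 3w^2 + 4w - 2 = (w + 1)(-3w^2 + 6w - 2).
So |(-3w^3 + 3w^2 + 4w - 4) + 2| = |w + 1|·|-3w^2 + 6w - 2|.
Require δ ≤ 2. Then |w + 1| < 2 gives |w| < 3, and by the triangle inequality |-3w^2 + 6w - 2| ≤ 3·3^2 + 6·3 + 2 = 47.
Hence |(-3w^3 + 3w^2 + 4w - 4) + 2| ≤ 47|w + 1| < ϵ provided |w + 1| < ϵ/47.
Take δ = min(2, ϵ/47). Then 0 < |w + 1| < δ gives both |w + 1| < 2 and |w + 1| < ϵ/47, so |(-3w^3 + 3w^2 + 4w - 4) + 2| < ϵ.

δ = min(2, ϵ/47)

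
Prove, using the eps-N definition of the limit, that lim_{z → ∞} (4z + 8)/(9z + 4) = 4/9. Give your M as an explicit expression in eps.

Fix eps > 0. We seek M > 0 such that z > M implies |(4z + 8)/(9z + 4) − (4/9)| < eps.
(4z + 8)/(9z + 4) − (4/9) = (9(4z + 8) − 4(9z + 4)) / (9(9z + 4)) = 56/(9(9z + 4)).
For z > 0 we have 9z + 4 > 9z, so |(4z + 8)/(9z + 4) − (4/9)| = 56/(9(9z + 4)) < 56/(9·9z) = (56/81)/z.
Thus |(4z + 8)/(9z + 4) − (4/9)| < eps whenever z > (56/81)/eps.
Take M = (56/81)/eps. If z > M then |(4z + 8)/(9z + 4) − (4/9)| < (56/81)/z < eps.

M = (56/81)/eps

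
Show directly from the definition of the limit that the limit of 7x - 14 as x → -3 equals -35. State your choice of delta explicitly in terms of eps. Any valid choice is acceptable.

Suppose eps > 0. We need delta > 0 so that 0 < |x + 3| < delta implies |(7x - 14) + 35| < eps.
Since (7x - 14) + 35 = 7(x + 3), we have |(7x - 14) + 35| = 7|x + 3|.
So 7|x + 3| < eps exactly when |x + 3| < eps/7.
Choosing delta = eps/7 gives |(7x - 14) + 35| = 7|x + 3| < eps whenever |x + 3| < delta.

delta = eps/7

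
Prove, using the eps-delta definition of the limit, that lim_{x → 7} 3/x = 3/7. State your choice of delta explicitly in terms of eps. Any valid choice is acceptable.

delta = min(7/2, (49/6)eps)

Fix eps > 0. We seek delta > 0 such that 0 < |x − 7| < delta implies |3/x − (3/7)| < eps.
|3/x − (3/7)| = 3·|7 − x|/(7·|x|) = 3|x − 7|/(7|x|).
Require delta ≤ 7/2 so that |x| > 7 − 7/2 = 7/2, hence 7|x| > 49/2.
Then |3/x − (3/7)| < 3|x − 7|/(49/2), which is < eps when |x − 7| < (49/6)eps.
Take delta = min(7/2, (49/6)eps). Then 0 < |x − 7| < delta gives both |x − 7| < 7/2 and |x − 7| < (49/6)eps, so |3/x − (3/7)| < eps.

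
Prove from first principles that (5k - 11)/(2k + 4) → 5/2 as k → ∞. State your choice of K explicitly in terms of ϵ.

K = (21/2)/ϵ

Let ϵ > 0. For k ≥ 1, |(5k - 11)/(2k + 4) − (5/2)| = |-42|/(2(2k + 4)) = 42/(2(2k + 4)).
Since 2k + 4 ≥ 2k for k ≥ 1, this is ≤ 42/(2·2k) = (21/2)/k.
So |(5k - 11)/(2k + 4) − (5/2)| < ϵ whenever k > (21/2)/ϵ.
Take K = (21/2)/ϵ. If k > K then |(5k - 11)/(2k + 4) − (5/2)| ≤ (21/2)/k < ϵ.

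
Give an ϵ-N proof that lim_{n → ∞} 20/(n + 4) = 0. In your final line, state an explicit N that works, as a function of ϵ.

N = 20/ϵ

Fix ϵ > 0. For n ≥ 1, |20/(n + 4) − 0| = 20/(n + 4) ≤ 20/n.
We need 20/n < ϵ, i.e. n > 20/ϵ.
Take N = 20/ϵ. If n > N then |20/(n + 4)| ≤ 20/n < ϵ.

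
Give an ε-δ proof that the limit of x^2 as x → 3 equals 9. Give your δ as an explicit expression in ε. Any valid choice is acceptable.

δ = min(2, ε/8)

Suppose ε > 0. We seek δ > 0 with 0 < |x − 3| < δ ⇒ |x^2 − 9| < ε.
Factor: x^2 − 9 = (x − 3)(x + 3), so |x^2 − 9| = |x − 3|·|x + 3|.
Restrict δ ≤ 2. Then |x − 3| < 2 gives |x| < 5, so by the triangle inequality |x + 3| ≤ 5 + 3 = 8.
Hence |x^2 − 9| ≤ 8|x − 3|, which is < ε once |x − 3| < ε/8.
Take δ = min(2, ε/8). If 0 < |x − 3| < δ then both bounds hold and |x^2 − 9| ≤ 8|x − 3| < 8·(ε/8) = ε.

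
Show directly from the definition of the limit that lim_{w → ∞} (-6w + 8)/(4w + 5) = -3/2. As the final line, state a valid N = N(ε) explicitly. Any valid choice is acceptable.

Fix ε > 0. We seek N > 0 such that w > N implies |(-6w + 8)/(4w + 5) + 3/2| < ε.
(-6w + 8)/(4w + 5) + 3/2 = (4(-6w + 8) − (-6)(4w + 5)) / (4(4w + 5)) = 62/(4(4w + 5)).
For w > 0 we have 4w + 5 > 4w, so |(-6w + 8)/(4w + 5) + 3/2| = 62/(4(4w + 5)) < 62/(4·4w) = (31/8)/w.
Thus |(-6w + 8)/(4w + 5) + 3/2| < ε whenever w > (31/8)/ε.
Take N = (31/8)/ε. If w > N then |(-6w + 8)/(4w + 5) + 3/2| < (31/8)/w < ε.

N = (31/8)/ε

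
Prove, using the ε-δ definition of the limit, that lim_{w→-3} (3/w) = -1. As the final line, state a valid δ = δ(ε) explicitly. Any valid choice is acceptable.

δ = min(3/2, (3/2)ε)

Suppose ε > 0. We seek δ > 0 such that 0 < |w + 3| < δ implies |3/w + 1| < ε.
|3/w + 1| = 3·|-3 − w|/(3·|w|) = 3|w + 3|/(3|w|).
Restrict δ ≤ 3/2. Then |w + 3| < 3/2 gives |w| > 3/2, so 3|w| > 9/2.
Then |3/w + 1| < 3|w + 3|/(9/2), which is < ε when |w + 3| < (3/2)ε.
Take δ = min(3/2, (3/2)ε). Then 0 < |w + 3| < δ gives both |w + 3| < 3/2 and |w + 3| < (3/2)ε, so |3/w + 1| < ε.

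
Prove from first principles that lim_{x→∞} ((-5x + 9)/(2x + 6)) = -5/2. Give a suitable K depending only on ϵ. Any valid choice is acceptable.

K = 12/ϵ

Suppose ϵ > 0. We seek K > 0 such that x > K implies |(-5x + 9)/(2x + 6) + 5/2| < ϵ.
(-5x + 9)/(2x + 6) + 5/2 = (2(-5x + 9) − (-5)(2x + 6)) / (2(2x + 6)) = 48/(2(2x + 6)).
For x > 0 we have 2x + 6 > 2x, so |(-5x + 9)/(2x + 6) + 5/2| = 48/(2(2x + 6)) < 48/(2·2x) = 12/x.
Thus |(-5x + 9)/(2x + 6) + 5/2| < ϵ whenever x > 12/ϵ.
Take K = 12/ϵ. If x > K then |(-5x + 9)/(2x + 6) + 5/2| < 12/x < ϵ.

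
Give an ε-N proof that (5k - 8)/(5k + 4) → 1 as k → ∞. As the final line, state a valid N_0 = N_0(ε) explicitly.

N_0 = (12/5)/ε

Suppose ε > 0. For k ≥ 1, |(5k - 8)/(5k + 4) − 1| = |-60|/(5(5k + 4)) = 60/(5(5k + 4)).
Since 5k + 4 ≥ 5k for k ≥ 1, this is ≤ 60/(5·5k) = (12/5)/k.
So |(5k - 8)/(5k + 4) − 1| < ε whenever k > (12/5)/ε.
Take N_0 = (12/5)/ε. If k > N_0 then |(5k - 8)/(5k + 4) − 1| ≤ (12/5)/k < ε.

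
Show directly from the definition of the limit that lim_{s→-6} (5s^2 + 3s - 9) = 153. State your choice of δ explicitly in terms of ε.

Suppose ε > 0. We want δ > 0 such that 0 < |s + 6| < δ implies |(5s^2 + 3s - 9) − 153| < ε.
(5s^2 + 3s - 9) − 153 = 5s^2 + 3s - 162 = (s + 6)(5s - 27).
So |(5s^2 + 3s - 9) − 153| = |s + 6|·|5s - 27|.
Assume first that |s + 6| < 1, so |s| < 7. Then |5s - 27| ≤ 5·7 + 27 = 62.
Hence |(5s^2 + 3s - 9) − 153| ≤ 62|s + 6| < ε provided |s + 6| < ε/62.
Take δ = min(1, ε/62). Then 0 < |s + 6| < δ gives both |s + 6| < 1 and |s + 6| < ε/62, so |(5s^2 + 3s - 9) − 153| < ε.

δ = min(1, ε/62)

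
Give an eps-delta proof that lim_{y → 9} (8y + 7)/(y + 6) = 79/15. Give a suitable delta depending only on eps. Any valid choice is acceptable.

Fix eps > 0. We want delta > 0 with 0 < |y − 9| < delta ⇒ |(8y + 7)/(y + 6) − (79/15)| < eps.
Combining over a common denominator, (8y + 7)/(y + 6) − (79/15) = [(8y + 7)·15 − 79·(y + 6)] / [15·(y + 6)] = 41(y − 9) / (15(y + 6)).
So |(8y + 7)/(y + 6) − (79/15)| = 41|y − 9| / (15·|y + 6|).
Restrict delta ≤ 15/2. Then |y − 9| < 15/2 gives |y + 6| = |(y − 9) + 15| ≥ 15 − 15/2 = 15/2.
Hence |(8y + 7)/(y + 6) − (79/15)| < 41|y − 9|/(15·(15/2)) = (82/225)|y − 9|, which is < eps once |y − 9| < (225/82)eps.
Take delta = min(15/2, (225/82)eps). Then 0 < |y − 9| < delta forces both bounds, so |(8y + 7)/(y + 6) − (79/15)| < eps.

delta = min(15/2, (225/82)eps)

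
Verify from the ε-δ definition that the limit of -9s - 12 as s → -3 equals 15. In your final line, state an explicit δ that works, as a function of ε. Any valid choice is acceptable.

Fix ε > 0. We need δ > 0 so that 0 < |s + 3| < δ implies |(-9s - 12) − 15| < ε.
Since (-9s - 12) − 15 = -9(s + 3), we have |(-9s - 12) − 15| = 9|s + 3|.
So 9|s + 3| < ε exactly when |s + 3| < ε/9.
Take δ = ε/9. If 0 < |s + 3| < δ then |(-9s - 12) − 15| = 9|s + 3| < 9·(ε/9) = ε.

δ = ε/9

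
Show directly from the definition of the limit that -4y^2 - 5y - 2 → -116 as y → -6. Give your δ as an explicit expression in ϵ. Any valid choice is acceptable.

Let ϵ > 0 be given. We want δ > 0 such that 0 < |y + 6| < δ implies |(-4y^2 - 5y - 2) + 116| < ϵ.
(-4y^2 - 5y - 2) + 116 = -4y^2 - 5y + 114 = (y + 6)(-4y + 19).
So |(-4y^2 - 5y - 2) + 116| = |y + 6|·|-4y + 19|.
Assume first that |y + 6| < 1, so |y| < 7. Then |-4y + 19| ≤ 4·7 + 19 = 47.
Hence |(-4y^2 - 5y - 2) + 116| ≤ 47|y + 6| < ϵ provided |y + 6| < ϵ/47.
Take δ = min(1, ϵ/47). Then 0 < |y + 6| < δ gives both |y + 6| < 1 and |y + 6| < ϵ/47, so |(-4y^2 - 5y - 2) + 116| < ϵ.

δ = min(1, ϵ/47)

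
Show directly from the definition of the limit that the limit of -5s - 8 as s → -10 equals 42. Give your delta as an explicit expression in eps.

delta = eps/5

Suppose eps > 0. We need delta > 0 so that 0 < |s + 10| < delta implies |(-5s - 8) − 42| < eps.
|(-5s - 8) − 42| = |-5s - 50| = 5|s + 10|.
Thus it suffices that |s + 10| < eps/5.
Take delta = eps/5. If 0 < |s + 10| < delta then |(-5s - 8) − 42| = 5|s + 10| < 5·(eps/5) = eps.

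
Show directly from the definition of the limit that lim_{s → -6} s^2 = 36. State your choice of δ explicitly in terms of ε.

Fix ε > 0. We seek δ > 0 with 0 < |s + 6| < δ ⇒ |s^2 − 36| < ε.
Factor: s^2 − 36 = (s + 6)(s - 6), so |s^2 − 36| = |s + 6|·|s - 6|.
Impose δ ≤ 1 so that |s| < 7; then |s - 6| ≤ 13.
Hence |s^2 − 36| ≤ 13|s + 6|, which is < ε once |s + 6| < ε/13.
Take δ = min(1, ε/13). If 0 < |s + 6| < δ then both bounds hold and |s^2 − 36| ≤ 13|s + 6| < 13·(ε/13) = ε.

δ = min(1, ε/13)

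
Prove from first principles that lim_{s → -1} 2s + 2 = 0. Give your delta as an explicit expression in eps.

delta = eps/2

Let eps > 0. We need delta > 0 so that 0 < |s + 1| < delta implies |(2s + 2)| < eps.
|(2s + 2)| = |2s + 2| = 2|s + 1|.
So 2|s + 1| < eps exactly when |s + 1| < eps/2.
Choosing delta = eps/2 gives |(2s + 2)| = 2|s + 1| < eps whenever |s + 1| < delta.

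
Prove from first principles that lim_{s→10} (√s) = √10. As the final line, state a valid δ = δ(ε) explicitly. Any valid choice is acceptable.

δ = min(10, √10·ε)

Let ε > 0. We want δ > 0 such that 0 < |s − 10| < δ implies |√s − √10| < ε.
Multiplying by the conjugate, |√s − √10| = |s − 10|/(√s + √10).
Restrict δ ≤ 10 so that |s − 10| < 10 forces s > 0, and then √s + √10 > √10.
Hence |√s − √10| < |s − 10|/√10, which is < ε once |s − 10| < √10·ε.
Take δ = min(10, √10·ε). If 0 < |s − 10| < δ then s > 0 and |√s − √10| < |s − 10|/√10 < ε.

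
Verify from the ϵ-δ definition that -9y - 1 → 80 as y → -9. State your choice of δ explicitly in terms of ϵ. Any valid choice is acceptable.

δ = ϵ/9

Let ϵ > 0 be given. We need δ > 0 so that 0 < |y + 9| < δ implies |(-9y - 1) − 80| < ϵ.
|(-9y - 1) − 80| = |-9y - 81| = 9|y + 9|.
Thus it suffices that |y + 9| < ϵ/9.
Take δ = ϵ/9. If 0 < |y + 9| < δ then |(-9y - 1) − 80| = 9|y + 9| < 9·(ϵ/9) = ϵ.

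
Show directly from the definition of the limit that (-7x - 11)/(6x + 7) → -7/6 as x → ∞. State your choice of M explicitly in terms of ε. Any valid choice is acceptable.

Let ε > 0. We seek M > 0 such that x > M implies |(-7x - 11)/(6x + 7) + 7/6| < ε.
(-7x - 11)/(6x + 7) + 7/6 = (6(-7x - 11) − (-7)(6x + 7)) / (6(6x + 7)) = -17/(6(6x + 7)).
For x > 0 we have 6x + 7 > 6x, so |(-7x - 11)/(6x + 7) + 7/6| = 17/(6(6x + 7)) < 17/(6·6x) = (17/36)/x.
Thus |(-7x - 11)/(6x + 7) + 7/6| < ε whenever x > (17/36)/ε.
Take M = (17/36)/ε. If x > M then |(-7x - 11)/(6x + 7) + 7/6| < (17/36)/x < ε.

M = (17/36)/ε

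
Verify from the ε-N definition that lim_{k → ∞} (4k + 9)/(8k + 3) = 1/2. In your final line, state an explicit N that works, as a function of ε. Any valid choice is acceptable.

N = (15/16)/ε

Suppose ε > 0. For k ≥ 1, |(4k + 9)/(8k + 3) − (1/2)| = |60|/(8(8k + 3)) = 60/(8(8k + 3)).
Since 8k + 3 ≥ 8k for k ≥ 1, this is ≤ 60/(8·8k) = (15/16)/k.
So |(4k + 9)/(8k + 3) − (1/2)| < ε whenever k > (15/16)/ε.
Take N = (15/16)/ε. If k > N then |(4k + 9)/(8k + 3) − (1/2)| ≤ (15/16)/k < ε.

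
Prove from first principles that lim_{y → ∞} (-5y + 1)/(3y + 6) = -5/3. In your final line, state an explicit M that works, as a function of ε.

M = (11/3)/ε

Let ε > 0 be given. We seek M > 0 such that y > M implies |(-5y + 1)/(3y + 6) + 5/3| < ε.
(-5y + 1)/(3y + 6) + 5/3 = (3(-5y + 1) − (-5)(3y + 6)) / (3(3y + 6)) = 33/(3(3y + 6)).
For y > 0 we have 3y + 6 > 3y, so |(-5y + 1)/(3y + 6) + 5/3| = 33/(3(3y + 6)) < 33/(3·3y) = (11/3)/y.
Thus |(-5y + 1)/(3y + 6) + 5/3| < ε whenever y > (11/3)/ε.
Take M = (11/3)/ε. If y > M then |(-5y + 1)/(3y + 6) + 5/3| < (11/3)/y < ε.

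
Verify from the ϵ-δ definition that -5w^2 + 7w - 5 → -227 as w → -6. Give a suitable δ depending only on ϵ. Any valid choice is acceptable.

Suppose ϵ > 0. We want δ > 0 such that 0 < |w + 6| < δ implies |(-5w^2 + 7w - 5) + 227| < ϵ.
(-5w^2 + 7w - 5) + 227 = -5w^2 + 7w + 222 = (w + 6)(-5w + 37).
So |(-5w^2 + 7w - 5) + 227| = |w + 6|·|-5w + 37|.
Assume first that |w + 6| < 2, so |w| < 8. Then |-5w + 37| ≤ 5·8 + 37 = 77.
Hence |(-5w^2 + 7w - 5) + 227| ≤ 77|w + 6| < ϵ provided |w + 6| < ϵ/77.
Choosing δ = min(2, ϵ/77) ensures both conditions, hence |(-5w^2 + 7w - 5) + 227| < ϵ.

δ = min(2, ϵ/77)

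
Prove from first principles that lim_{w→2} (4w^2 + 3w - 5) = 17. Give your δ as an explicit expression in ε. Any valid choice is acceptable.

δ = min(1, ε/23)

Let ε > 0 be given. We want δ > 0 such that 0 < |w − 2| < δ implies |(4w^2 + 3w - 5) − 17| < ε.
(4w^2 + 3w - 5) − 17 = 4w^2 + 3w - 22 = (w − 2)(4w + 11).
So |(4w^2 + 3w - 5) − 17| = |w − 2|·|4w + 11|.
Assume first that |w − 2| < 1, so |w| < 3. Then |4w + 11| ≤ 4·3 + 11 = 23.
Hence |(4w^2 + 3w - 5) − 17| ≤ 23|w − 2| < ε provided |w − 2| < ε/23.
Choosing δ = min(1, ε/23) ensures both conditions, hence |(4w^2 + 3w - 5) − 17| < ε.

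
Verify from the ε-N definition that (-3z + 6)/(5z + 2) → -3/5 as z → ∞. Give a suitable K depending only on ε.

Suppose ε > 0. We seek K > 0 such that z > K implies |(-3z + 6)/(5z + 2) + 3/5| < ε.
(-3z + 6)/(5z + 2) + 3/5 = (5(-3z + 6) − (-3)(5z + 2)) / (5(5z + 2)) = 36/(5(5z + 2)).
For z > 0 we have 5z + 2 > 5z, so |(-3z + 6)/(5z + 2) + 3/5| = 36/(5(5z + 2)) < 36/(5·5z) = (36/25)/z.
Thus |(-3z + 6)/(5z + 2) + 3/5| < ε whenever z > (36/25)/ε.
Take K = (36/25)/ε. If z > K then |(-3z + 6)/(5z + 2) + 3/5| < (36/25)/z < ε.

K = (36/25)/ε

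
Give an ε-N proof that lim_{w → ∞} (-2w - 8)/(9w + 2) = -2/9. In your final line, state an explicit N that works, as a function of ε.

N = (68/81)/ε

Suppose ε > 0. We seek N > 0 such that w > N implies |(-2w - 8)/(9w + 2) + 2/9| < ε.
(-2w - 8)/(9w + 2) + 2/9 = (9(-2w - 8) − (-2)(9w + 2)) / (9(9w + 2)) = -68/(9(9w + 2)).
For w > 0 we have 9w + 2 > 9w, so |(-2w - 8)/(9w + 2) + 2/9| = 68/(9(9w + 2)) < 68/(9·9w) = (68/81)/w.
Thus |(-2w - 8)/(9w + 2) + 2/9| < ε whenever w > (68/81)/ε.
Take N = (68/81)/ε. If w > N then |(-2w - 8)/(9w + 2) + 2/9| < (68/81)/w < ε.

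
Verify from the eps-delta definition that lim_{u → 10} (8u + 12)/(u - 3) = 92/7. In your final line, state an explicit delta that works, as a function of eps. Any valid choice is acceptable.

delta = min(7/2, (49/72)eps)

Let eps > 0. We want delta > 0 with 0 < |u − 10| < delta ⇒ |(8u + 12)/(u - 3) − (92/7)| < eps.
Combining over a common denominator, (8u + 12)/(u - 3) − (92/7) = [(8u + 12)·7 − 92·(u - 3)] / [7·(u - 3)] = -36(u − 10) / (7(u - 3)).
So |(8u + 12)/(u - 3) − (92/7)| = 36|u − 10| / (7·|u − 3|).
Require delta ≤ 7/2, so |u − 3| ≥ |7| − |u − 10| > 7 − 7/2 = 7/2.
Hence |(8u + 12)/(u - 3) − (92/7)| < 36|u − 10|/(7·(7/2)) = (72/49)|u − 10|, which is < eps once |u − 10| < (49/72)eps.
Take delta = min(7/2, (49/72)eps). Then 0 < |u − 10| < delta forces both bounds, so |(8u + 12)/(u - 3) − (92/7)| < eps.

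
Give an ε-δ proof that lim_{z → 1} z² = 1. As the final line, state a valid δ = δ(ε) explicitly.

δ = min(2, ε/4)

Let ε > 0. We seek δ > 0 with 0 < |z − 1| < δ ⇒ |z² − 1| < ε.
Factor: z² − 1 = (z − 1)(z + 1), so |z² − 1| = |z − 1|·|z + 1|.
Impose δ ≤ 2 so that |z| < 3; then |z + 1| ≤ 4.
Hence |z² − 1| ≤ 4|z − 1|, which is < ε once |z − 1| < ε/4.
Take δ = min(2, ε/4). If 0 < |z − 1| < δ then both bounds hold and |z² − 1| ≤ 4|z − 1| < 4·(ε/4) = ε.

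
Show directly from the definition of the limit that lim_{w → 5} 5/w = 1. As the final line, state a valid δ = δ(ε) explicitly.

δ = min(5/2, (5/2)ε)

Let ε > 0. We seek δ > 0 such that 0 < |w − 5| < δ implies |5/w − 1| < ε.
|5/w − 1| = 5·|5 − w|/(5·|w|) = 5|w − 5|/(5|w|).
Restrict δ ≤ 5/2. Then |w − 5| < 5/2 gives |w| > 5/2, so 5|w| > 25/2.
Then |5/w − 1| < 5|w − 5|/(25/2), which is < ε when |w − 5| < (5/2)ε.
Take δ = min(5/2, (5/2)ε). Then 0 < |w − 5| < δ gives both |w − 5| < 5/2 and |w − 5| < (5/2)ε, so |5/w − 1| < ε.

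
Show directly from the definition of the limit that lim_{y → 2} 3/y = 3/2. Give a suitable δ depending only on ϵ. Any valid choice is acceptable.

δ = min(1, (2/3)ϵ)

Fix ϵ > 0. We seek δ > 0 such that 0 < |y − 2| < δ implies |3/y − (3/2)| < ϵ.
|3/y − (3/2)| = 3·|2 − y|/(2·|y|) = 3|y − 2|/(2|y|).
Require δ ≤ 1 so that |y| > 2 − 1 = 1, hence 2|y| > 2.
Then |3/y − (3/2)| < 3|y − 2|/2, which is < ϵ when |y − 2| < (2/3)ϵ.
Take δ = min(1, (2/3)ϵ). Then 0 < |y − 2| < δ gives both |y − 2| < 1 and |y − 2| < (2/3)ϵ, so |3/y − (3/2)| < ϵ.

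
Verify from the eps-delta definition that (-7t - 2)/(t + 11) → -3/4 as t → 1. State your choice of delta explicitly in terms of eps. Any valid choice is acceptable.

Let eps > 0 be given. We want delta > 0 with 0 < |t − 1| < delta ⇒ |(-7t - 2)/(t + 11) + 3/4| < eps.
Combining over a common denominator, (-7t - 2)/(t + 11) + 3/4 = [(-7t - 2)·12 − (-9)·(t + 11)] / [12·(t + 11)] = -75(t − 1) / (12(t + 11)).
So |(-7t - 2)/(t + 11) + 3/4| = 75|t − 1| / (12·|t + 11|).
Restrict delta ≤ 6. Then |t − 1| < 6 gives |t + 11| = |(t − 1) + 12| ≥ 12 − 6 = 6.
Hence |(-7t - 2)/(t + 11) + 3/4| < 75|t − 1|/(12·6) = (25/24)|t − 1|, which is < eps once |t − 1| < (24/25)eps.
Take delta = min(6, (24/25)eps). Then 0 < |t − 1| < delta forces both bounds, so |(-7t - 2)/(t + 11) + 3/4| < eps.

delta = min(6, (24/25)eps)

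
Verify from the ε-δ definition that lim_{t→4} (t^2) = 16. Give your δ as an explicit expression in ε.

δ = min(1, ε/9)

Let ε > 0 be given. We seek δ > 0 with 0 < |t − 4| < δ ⇒ |t^2 − 16| < ε.
Factor: t^2 − 16 = (t − 4)(t + 4), so |t^2 − 16| = |t − 4|·|t + 4|.
Restrict δ ≤ 1. Then |t − 4| < 1 gives |t| < 5, so by the triangle inequality |t + 4| ≤ 5 + 4 = 9.
Hence |t^2 − 16| ≤ 9|t − 4|, which is < ε once |t − 4| < ε/9.
Take δ = min(1, ε/9). If 0 < |t − 4| < δ then both bounds hold and |t^2 − 16| ≤ 9|t − 4| < 9·(ε/9) = ε.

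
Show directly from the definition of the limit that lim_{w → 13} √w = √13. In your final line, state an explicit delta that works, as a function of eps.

Fix eps > 0. We want delta > 0 such that 0 < |w − 13| < delta implies |√w − √13| < eps.
Rationalise: √w − √13 = (w − 13)/(√w + √13), so |√w − √13| = |w − 13|/(√w + √13).
Restrict delta ≤ 13 so that |w − 13| < 13 forces w > 0, and then √w + √13 > √13.
Hence |√w − √13| < |w − 13|/√13, which is < eps once |w − 13| < √13·eps.
Take delta = min(13, √13·eps). If 0 < |w − 13| < delta then w > 0 and |√w − √13| < |w − 13|/√13 < eps.

delta = min(13, √13·eps)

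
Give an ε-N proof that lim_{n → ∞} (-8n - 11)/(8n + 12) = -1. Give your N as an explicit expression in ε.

Suppose ε > 0. For n ≥ 1, |(-8n - 11)/(8n + 12) + 1| = |8|/(8(8n + 12)) = 8/(8(8n + 12)).
Since 8n + 12 ≥ 8n for n ≥ 1, this is ≤ 8/(8·8n) = (1/8)/n.
So |(-8n - 11)/(8n + 12) + 1| < ε whenever n > (1/8)/ε.
Take N = (1/8)/ε. If n > N then |(-8n - 11)/(8n + 12) + 1| ≤ (1/8)/n < ε.

N = (1/8)/ε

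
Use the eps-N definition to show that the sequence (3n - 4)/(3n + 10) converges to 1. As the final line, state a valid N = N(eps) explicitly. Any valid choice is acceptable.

Let eps > 0. For n ≥ 1, |(3n - 4)/(3n + 10) − 1| = |-42|/(3(3n + 10)) = 42/(3(3n + 10)).
Since 3n + 10 ≥ 3n for n ≥ 1, this is ≤ 42/(3·3n) = (14/3)/n.
So |(3n - 4)/(3n + 10) − 1| < eps whenever n > (14/3)/eps.
Take N = (14/3)/eps. If n > N then |(3n - 4)/(3n + 10) − 1| ≤ (14/3)/n < eps.

N = (14/3)/eps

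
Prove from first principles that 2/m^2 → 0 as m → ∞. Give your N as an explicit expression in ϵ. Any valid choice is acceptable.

N = (2/ϵ)^{1/2}

Let ϵ > 0. For m ≥ 1, |2/m^2 − 0| = 2/m^2.
2/m^2 < ϵ ⇔ m^2 > 2/ϵ ⇔ m > (2/ϵ)^{1/2}.
Take N = (2/ϵ)^{1/2}. Then m > N implies 2/m^2 < ϵ.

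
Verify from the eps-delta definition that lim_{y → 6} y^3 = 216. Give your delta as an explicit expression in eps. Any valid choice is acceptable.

Let eps > 0 be given. We seek delta > 0 with 0 < |y − 6| < delta ⇒ |y^3 − 216| < eps.
Factor: y^3 − 216 = (y − 6)(y^2 + 6y + 36), so |y^3 − 216| = |y − 6|·|y^2 + 6y + 36|.
Impose delta ≤ 1 so that |y| < 7; then |y^2 + 6y + 36| ≤ 127.
Hence |y^3 − 216| ≤ 127|y − 6|, which is < eps once |y − 6| < eps/127.
Take delta = min(1, eps/127). If 0 < |y − 6| < delta then both bounds hold and |y^3 − 216| ≤ 127|y − 6| < 127·(eps/127) = eps.

delta = min(1, eps/127)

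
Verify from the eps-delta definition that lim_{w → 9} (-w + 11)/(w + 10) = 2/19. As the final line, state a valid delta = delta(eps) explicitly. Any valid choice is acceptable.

Fix eps > 0. We want delta > 0 with 0 < |w − 9| < delta ⇒ |(-w + 11)/(w + 10) − (2/19)| < eps.
Combining over a common denominator, (-w + 11)/(w + 10) − (2/19) = [(-w + 11)·19 − 2·(w + 10)] / [19·(w + 10)] = -21(w − 9) / (19(w + 10)).
So |(-w + 11)/(w + 10) − (2/19)| = 21|w − 9| / (19·|w + 10|).
Require delta ≤ 19/2, so |w + 10| ≥ |19| − |w − 9| > 19 − 19/2 = 19/2.
Hence |(-w + 11)/(w + 10) − (2/19)| < 21|w − 9|/(19·(19/2)) = (42/361)|w − 9|, which is < eps once |w − 9| < (361/42)eps.
Take delta = min(19/2, (361/42)eps). Then 0 < |w − 9| < delta forces both bounds, so |(-w + 11)/(w + 10) − (2/19)| < eps.

delta = min(19/2, (361/42)eps)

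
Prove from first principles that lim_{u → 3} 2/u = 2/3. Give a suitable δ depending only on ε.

δ = min(3/2, (9/4)ε)

Fix ε > 0. We seek δ > 0 such that 0 < |u − 3| < δ implies |2/u − (2/3)| < ε.
|2/u − (2/3)| = 2·|3 − u|/(3·|u|) = 2|u − 3|/(3|u|).
Restrict δ ≤ 3/2. Then |u − 3| < 3/2 gives |u| > 3/2, so 3|u| > 9/2.
Then |2/u − (2/3)| < 2|u − 3|/(9/2), which is < ε when |u − 3| < (9/4)ε.
Take δ = min(3/2, (9/4)ε). Then 0 < |u − 3| < δ gives both |u − 3| < 3/2 and |u − 3| < (9/4)ε, so |2/u − (2/3)| < ε.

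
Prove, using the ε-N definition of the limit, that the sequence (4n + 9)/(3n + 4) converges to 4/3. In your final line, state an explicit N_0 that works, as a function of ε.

N_0 = (11/9)/ε

Let ε > 0 be given. For n ≥ 1, |(4n + 9)/(3n + 4) − (4/3)| = |11|/(3(3n + 4)) = 11/(3(3n + 4)).
Since 3n + 4 ≥ 3n for n ≥ 1, this is ≤ 11/(3·3n) = (11/9)/n.
So |(4n + 9)/(3n + 4) − (4/3)| < ε whenever n > (11/9)/ε.
Take N_0 = (11/9)/ε. If n > N_0 then |(4n + 9)/(3n + 4) − (4/3)| ≤ (11/9)/n < ε.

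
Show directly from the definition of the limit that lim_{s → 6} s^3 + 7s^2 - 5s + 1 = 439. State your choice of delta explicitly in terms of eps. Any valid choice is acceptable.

Let eps > 0. We want delta > 0 such that 0 < |s − 6| < delta implies |(s^3 + 7s^2 - 5s + 1) − 439| < eps.
(s^3 + 7s^2 - 5s + 1) − 439 = s^3 + 7s^2 - 5s - 438 = (s − 6)(s^2 + 13s + 73).
So |(s^3 + 7s^2 - 5s + 1) − 439| = |s − 6|·|s^2 + 13s + 73|.
Require delta ≤ 1. Then |s − 6| < 1 gives |s| < 7, and by the triangle inequality |s^2 + 13s + 73| ≤ 7^2 + 13·7 + 73 = 213.
Hence |(s^3 + 7s^2 - 5s + 1) − 439| ≤ 213|s − 6| < eps provided |s − 6| < eps/213.
Choosing delta = min(1, eps/213) ensures both conditions, hence |(s^3 + 7s^2 - 5s + 1) − 439| < eps.

delta = min(1, eps/213)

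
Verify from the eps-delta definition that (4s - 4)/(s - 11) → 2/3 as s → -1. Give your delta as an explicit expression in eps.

Let eps > 0 be given. We want delta > 0 with 0 < |s + 1| < delta ⇒ |(4s - 4)/(s - 11) − (2/3)| < eps.
Combining over a common denominator, (4s - 4)/(s - 11) − (2/3) = [(4s - 4)·(-12) − (-8)·(s - 11)] / [(-12)·(s - 11)] = -40(s + 1) / ((-12)(s - 11)).
So |(4s - 4)/(s - 11) − (2/3)| = 40|s + 1| / (12·|s − 11|).
Restrict delta ≤ 6. Then |s + 1| < 6 gives |s − 11| = |(s + 1) + (-12)| ≥ 12 − 6 = 6.
Hence |(4s - 4)/(s - 11) − (2/3)| < 40|s + 1|/(12·6) = (5/9)|s + 1|, which is < eps once |s + 1| < (9/5)eps.
Take delta = min(6, (9/5)eps). Then 0 < |s + 1| < delta forces both bounds, so |(4s - 4)/(s - 11) − (2/3)| < eps.

delta = min(6, (9/5)eps)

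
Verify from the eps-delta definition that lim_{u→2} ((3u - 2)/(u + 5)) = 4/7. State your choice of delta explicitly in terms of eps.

delta = min(7/2, (49/34)eps)

Let eps > 0. We want delta > 0 with 0 < |u − 2| < delta ⇒ |(3u - 2)/(u + 5) − (4/7)| < eps.
Combining over a common denominator, (3u - 2)/(u + 5) − (4/7) = [(3u - 2)·7 − 4·(u + 5)] / [7·(u + 5)] = 17(u − 2) / (7(u + 5)).
So |(3u - 2)/(u + 5) − (4/7)| = 17|u − 2| / (7·|u + 5|).
Restrict delta ≤ 7/2. Then |u − 2| < 7/2 gives |u + 5| = |(u − 2) + 7| ≥ 7 − 7/2 = 7/2.
Hence |(3u - 2)/(u + 5) − (4/7)| < 17|u − 2|/(7·(7/2)) = (34/49)|u − 2|, which is < eps once |u − 2| < (49/34)eps.
Take delta = min(7/2, (49/34)eps). Then 0 < |u − 2| < delta forces both bounds, so |(3u - 2)/(u + 5) − (4/7)| < eps.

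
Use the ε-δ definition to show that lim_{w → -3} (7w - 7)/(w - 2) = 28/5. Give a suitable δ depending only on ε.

δ = min(5/2, (25/14)ε)

Let ε > 0. We want δ > 0 with 0 < |w + 3| < δ ⇒ |(7w - 7)/(w - 2) − (28/5)| < ε.
Combining over a common denominator, (7w - 7)/(w - 2) − (28/5) = [(7w - 7)·(-5) − (-28)·(w - 2)] / [(-5)·(w - 2)] = -7(w + 3) / ((-5)(w - 2)).
So |(7w - 7)/(w - 2) − (28/5)| = 7|w + 3| / (5·|w − 2|).
Require δ ≤ 5/2, so |w − 2| ≥ |-5| − |w + 3| > 5 − 5/2 = 5/2.
Hence |(7w - 7)/(w - 2) − (28/5)| < 7|w + 3|/(5·(5/2)) = (14/25)|w + 3|, which is < ε once |w + 3| < (25/14)ε.
Take δ = min(5/2, (25/14)ε). Then 0 < |w + 3| < δ forces both bounds, so |(7w - 7)/(w - 2) − (28/5)| < ε.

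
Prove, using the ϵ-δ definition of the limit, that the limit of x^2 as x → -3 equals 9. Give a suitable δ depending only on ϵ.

Let ϵ > 0. We seek δ > 0 with 0 < |x + 3| < δ ⇒ |x^2 − 9| < ϵ.
Factor: x^2 − 9 = (x + 3)(x - 3), so |x^2 − 9| = |x + 3|·|x - 3|.
Impose δ ≤ 1 so that |x| < 4; then |x - 3| ≤ 7.
Hence |x^2 − 9| ≤ 7|x + 3|, which is < ϵ once |x + 3| < ϵ/7.
Take δ = min(1, ϵ/7). If 0 < |x + 3| < δ then both bounds hold and |x^2 − 9| ≤ 7|x + 3| < 7·(ϵ/7) = ϵ.

δ = min(1, ϵ/7)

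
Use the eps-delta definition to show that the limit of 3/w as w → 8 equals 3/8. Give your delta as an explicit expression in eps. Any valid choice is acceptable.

delta = min(4, (32/3)eps)

Suppose eps > 0. We seek delta > 0 such that 0 < |w − 8| < delta implies |3/w − (3/8)| < eps.
|3/w − (3/8)| = 3·|8 − w|/(8·|w|) = 3|w − 8|/(8|w|).
Restrict delta ≤ 4. Then |w − 8| < 4 gives |w| > 4, so 8|w| > 32.
Then |3/w − (3/8)| < 3|w − 8|/32, which is < eps when |w − 8| < (32/3)eps.
Take delta = min(4, (32/3)eps). Then 0 < |w − 8| < delta gives both |w − 8| < 4 and |w − 8| < (32/3)eps, so |3/w − (3/8)| < eps.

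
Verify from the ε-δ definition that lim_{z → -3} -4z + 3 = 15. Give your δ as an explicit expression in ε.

δ = ε/4

Let ε > 0 be given. We need δ > 0 so that 0 < |z + 3| < δ implies |(-4z + 3) − 15| < ε.
|(-4z + 3) − 15| = |-4z - 12| = 4|z + 3|.
So 4|z + 3| < ε exactly when |z + 3| < ε/4.
Take δ = ε/4. If 0 < |z + 3| < δ then |(-4z + 3) − 15| = 4|z + 3| < 4·(ε/4) = ε.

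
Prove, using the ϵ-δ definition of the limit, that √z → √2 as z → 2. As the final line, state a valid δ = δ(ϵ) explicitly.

Suppose ϵ > 0. We want δ > 0 such that 0 < |z − 2| < δ implies |√z − √2| < ϵ.
Rationalise: √z − √2 = (z − 2)/(√z + √2), so |√z − √2| = |z − 2|/(√z + √2).
Restrict δ ≤ 2 so that |z − 2| < 2 forces z > 0, and then √z + √2 > √2.
Hence |√z − √2| < |z − 2|/√2, which is < ϵ once |z − 2| < √2·ϵ.
Take δ = min(2, √2·ϵ). If 0 < |z − 2| < δ then z > 0 and |√z − √2| < |z − 2|/√2 < ϵ.

δ = min(2, √2·ϵ)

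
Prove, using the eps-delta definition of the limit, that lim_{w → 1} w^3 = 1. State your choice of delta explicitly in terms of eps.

Fix eps > 0. We seek delta > 0 with 0 < |w − 1| < delta ⇒ |w^3 − 1| < eps.
Factor: w^3 − 1 = (w − 1)(w^2 + w + 1), so |w^3 − 1| = |w − 1|·|w^2 + w + 1|.
Restrict delta ≤ 1. Then |w − 1| < 1 gives |w| < 2, so by the triangle inequality |w^2 + w + 1| ≤ 2^2 + 2 + 1 = 7.
Hence |w^3 − 1| ≤ 7|w − 1|, which is < eps once |w − 1| < eps/7.
Take delta = min(1, eps/7). If 0 < |w − 1| < delta then both bounds hold and |w^3 − 1| ≤ 7|w − 1| < 7·(eps/7) = eps.

delta = min(1, eps/7)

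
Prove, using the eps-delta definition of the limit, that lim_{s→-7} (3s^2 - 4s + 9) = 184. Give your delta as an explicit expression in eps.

delta = min(1, eps/49)

Let eps > 0 be given. We want delta > 0 such that 0 < |s + 7| < delta implies |(3s^2 - 4s + 9) − 184| < eps.
(3s^2 - 4s + 9) − 184 = 3s^2 - 4s - 175 = (s + 7)(3s - 25).
So |(3s^2 - 4s + 9) − 184| = |s + 7|·|3s - 25|.
Require delta ≤ 1. Then |s + 7| < 1 gives |s| < 8, and by the triangle inequality |3s - 25| ≤ 3·8 + 25 = 49.
Hence |(3s^2 - 4s + 9) − 184| ≤ 49|s + 7| < eps provided |s + 7| < eps/49.
Choosing delta = min(1, eps/49) ensures both conditions, hence |(3s^2 - 4s + 9) − 184| < eps.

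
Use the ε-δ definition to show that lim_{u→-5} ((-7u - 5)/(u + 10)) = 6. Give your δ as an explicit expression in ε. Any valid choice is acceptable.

δ = min(5/2, (5/26)ε)

Let ε > 0 be given. We want δ > 0 with 0 < |u + 5| < δ ⇒ |(-7u - 5)/(u + 10) − 6| < ε.
Combining over a common denominator, (-7u - 5)/(u + 10) − 6 = [(-7u - 5)·5 − 30·(u + 10)] / [5·(u + 10)] = -65(u + 5) / (5(u + 10)).
So |(-7u - 5)/(u + 10) − 6| = 65|u + 5| / (5·|u + 10|).
Restrict δ ≤ 5/2. Then |u + 5| < 5/2 gives |u + 10| = |(u + 5) + 5| ≥ 5 − 5/2 = 5/2.
Hence |(-7u - 5)/(u + 10) − 6| < 65|u + 5|/(5·(5/2)) = (26/5)|u + 5|, which is < ε once |u + 5| < (5/26)ε.
Take δ = min(5/2, (5/26)ε). Then 0 < |u + 5| < δ forces both bounds, so |(-7u - 5)/(u + 10) − 6| < ε.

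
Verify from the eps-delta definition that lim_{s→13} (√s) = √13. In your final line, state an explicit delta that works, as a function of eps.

Suppose eps > 0. We want delta > 0 such that 0 < |s − 13| < delta implies |√s − √13| < eps.
Rationalise: √s − √13 = (s − 13)/(√s + √13), so |√s − √13| = |s − 13|/(√s + √13).
Restrict delta ≤ 13 so that |s − 13| < 13 forces s > 0, and then √s + √13 > √13.
Hence |√s − √13| < |s − 13|/√13, which is < eps once |s − 13| < √13·eps.
Take delta = min(13, √13·eps). If 0 < |s − 13| < delta then s > 0 and |√s − √13| < |s − 13|/√13 < eps.

delta = min(13, √13·eps)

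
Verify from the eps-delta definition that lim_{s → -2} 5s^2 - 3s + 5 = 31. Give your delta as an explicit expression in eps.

Let eps > 0. We want delta > 0 such that 0 < |s + 2| < delta implies |(5s^2 - 3s + 5) − 31| < eps.
(5s^2 - 3s + 5) − 31 = 5s^2 - 3s - 26 = (s + 2)(5s - 13).
So |(5s^2 - 3s + 5) − 31| = |s + 2|·|5s - 13|.
Assume first that |s + 2| < 1, so |s| < 3. Then |5s - 13| ≤ 5·3 + 13 = 28.
Hence |(5s^2 - 3s + 5) − 31| ≤ 28|s + 2| < eps provided |s + 2| < eps/28.
Take delta = min(1, eps/28). Then 0 < |s + 2| < delta gives both |s + 2| < 1 and |s + 2| < eps/28, so |(5s^2 - 3s + 5) − 31| < eps.

delta = min(1, eps/28)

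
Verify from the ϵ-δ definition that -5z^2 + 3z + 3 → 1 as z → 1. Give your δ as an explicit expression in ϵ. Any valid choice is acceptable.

Let ϵ > 0. We want δ > 0 such that 0 < |z − 1| < δ implies |(-5z^2 + 3z + 3) − 1| < ϵ.
(-5z^2 + 3z + 3) − 1 = -5z^2 + 3z + 2 = (z − 1)(-5z - 2).
So |(-5z^2 + 3z + 3) − 1| = |z − 1|·|-5z - 2|.
Require δ ≤ 1. Then |z − 1| < 1 gives |z| < 2, and by the triangle inequality |-5z - 2| ≤ 5·2 + 2 = 12.
Hence |(-5z^2 + 3z + 3) − 1| ≤ 12|z − 1| < ϵ provided |z − 1| < ϵ/12.
Take δ = min(1, ϵ/12). Then 0 < |z − 1| < δ gives both |z − 1| < 1 and |z − 1| < ϵ/12, so |(-5z^2 + 3z + 3) − 1| < ϵ.

δ = min(1, ϵ/12)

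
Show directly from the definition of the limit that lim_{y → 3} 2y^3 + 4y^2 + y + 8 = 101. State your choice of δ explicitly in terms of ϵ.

Let ϵ > 0. We want δ > 0 such that 0 < |y − 3| < δ implies |(2y^3 + 4y^2 + y + 8) − 101| < ϵ.
(2y^3 + 4y^2 + y + 8) − 101 = 2y^3 + 4y^2 + y - 93 = (y − 3)(2y^2 + 10y + 31).
So |(2y^3 + 4y^2 + y + 8) − 101| = |y − 3|·|2y^2 + 10y + 31|.
Assume first that |y − 3| < 2, so |y| < 5. Then |2y^2 + 10y + 31| ≤ 2·5^2 + 10·5 + 31 = 131.
Hence |(2y^3 + 4y^2 + y + 8) − 101| ≤ 131|y − 3| < ϵ provided |y − 3| < ϵ/131.
Take δ = min(2, ϵ/131). Then 0 < |y − 3| < δ gives both |y − 3| < 2 and |y − 3| < ϵ/131, so |(2y^3 + 4y^2 + y + 8) − 101| < ϵ.

δ = min(2, ϵ/131)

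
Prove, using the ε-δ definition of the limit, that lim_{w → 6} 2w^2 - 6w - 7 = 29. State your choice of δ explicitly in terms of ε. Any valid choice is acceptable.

δ = min(1, ε/20)

Fix ε > 0. We want δ > 0 such that 0 < |w − 6| < δ implies |(2w^2 - 6w - 7) − 29| < ε.
(2w^2 - 6w - 7) − 29 = 2w^2 - 6w - 36 = (w − 6)(2w + 6).
So |(2w^2 - 6w - 7) − 29| = |w − 6|·|2w + 6|.
Assume first that |w − 6| < 1, so |w| < 7. Then |2w + 6| ≤ 2·7 + 6 = 20.
Hence |(2w^2 - 6w - 7) − 29| ≤ 20|w − 6| < ε provided |w − 6| < ε/20.
Choosing δ = min(1, ε/20) ensures both conditions, hence |(2w^2 - 6w - 7) − 29| < ε.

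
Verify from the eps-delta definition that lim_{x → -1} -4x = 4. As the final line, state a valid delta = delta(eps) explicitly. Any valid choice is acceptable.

delta = eps/4

Let eps > 0 be given. We need delta > 0 so that 0 < |x + 1| < delta implies |(-4x) − 4| < eps.
|(-4x) − 4| = |-4x - 4| = 4|x + 1|.
Thus it suffices that |x + 1| < eps/4.
Take delta = eps/4. If 0 < |x + 1| < delta then |(-4x) − 4| = 4|x + 1| < 4·(eps/4) = eps.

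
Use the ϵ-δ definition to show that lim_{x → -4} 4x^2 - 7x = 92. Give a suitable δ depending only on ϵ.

Let ϵ > 0 be given. We want δ > 0 such that 0 < |x + 4| < δ implies |(4x^2 - 7x) − 92| < ϵ.
(4x^2 - 7x) − 92 = 4x^2 - 7x - 92 = (x + 4)(4x - 23).
So |(4x^2 - 7x) − 92| = |x + 4|·|4x - 23|.
Assume first that |x + 4| < 2, so |x| < 6. Then |4x - 23| ≤ 4·6 + 23 = 47.
Hence |(4x^2 - 7x) − 92| ≤ 47|x + 4| < ϵ provided |x + 4| < ϵ/47.
Choosing δ = min(2, ϵ/47) ensures both conditions, hence |(4x^2 - 7x) − 92| < ϵ.

δ = min(2, ϵ/47)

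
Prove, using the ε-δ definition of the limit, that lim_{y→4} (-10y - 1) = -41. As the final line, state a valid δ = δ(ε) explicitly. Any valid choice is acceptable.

Fix ε > 0. We need δ > 0 so that 0 < |y − 4| < δ implies |(-10y - 1) + 41| < ε.
Since (-10y - 1) + 41 = -10(y − 4), we have |(-10y - 1) + 41| = 10|y − 4|.
So 10|y − 4| < ε exactly when |y − 4| < ε/10.
Choosing δ = ε/10 gives |(-10y - 1) + 41| = 10|y − 4| < ε whenever |y − 4| < δ.

δ = ε/10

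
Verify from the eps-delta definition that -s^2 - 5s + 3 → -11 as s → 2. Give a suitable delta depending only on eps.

delta = min(1, eps/10)

Suppose eps > 0. We want delta > 0 such that 0 < |s − 2| < delta implies |(-s^2 - 5s + 3) + 11| < eps.
(-s^2 - 5s + 3) + 11 = -s^2 - 5s + 14 = (s − 2)(-s - 7).
So |(-s^2 - 5s + 3) + 11| = |s − 2|·|-s - 7|.
Assume first that |s − 2| < 1, so |s| < 3. Then |-s - 7| ≤ 3 + 7 = 10.
Hence |(-s^2 - 5s + 3) + 11| ≤ 10|s − 2| < eps provided |s − 2| < eps/10.
Choosing delta = min(1, eps/10) ensures both conditions, hence |(-s^2 - 5s + 3) + 11| < eps.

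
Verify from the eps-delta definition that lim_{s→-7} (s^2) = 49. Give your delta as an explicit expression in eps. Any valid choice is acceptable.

delta = min(1, eps/15)

Let eps > 0. We seek delta > 0 with 0 < |s + 7| < delta ⇒ |s^2 − 49| < eps.
Factor: s^2 − 49 = (s + 7)(s - 7), so |s^2 − 49| = |s + 7|·|s - 7|.
Impose delta ≤ 1 so that |s| < 8; then |s - 7| ≤ 15.
Hence |s^2 − 49| ≤ 15|s + 7|, which is < eps once |s + 7| < eps/15.
Take delta = min(1, eps/15). If 0 < |s + 7| < delta then both bounds hold and |s^2 − 49| ≤ 15|s + 7| < 15·(eps/15) = eps.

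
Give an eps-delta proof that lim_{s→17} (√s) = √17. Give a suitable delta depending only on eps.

Let eps > 0. We want delta > 0 such that 0 < |s − 17| < delta implies |√s − √17| < eps.
Rationalise: √s − √17 = (s − 17)/(√s + √17), so |√s − √17| = |s − 17|/(√s + √17).
Restrict delta ≤ 17 so that |s − 17| < 17 forces s > 0, and then √s + √17 > √17.
Hence |√s − √17| < |s − 17|/√17, which is < eps once |s − 17| < √17·eps.
Take delta = min(17, √17·eps). If 0 < |s − 17| < delta then s > 0 and |√s − √17| < |s − 17|/√17 < eps.

delta = min(17, √17·eps)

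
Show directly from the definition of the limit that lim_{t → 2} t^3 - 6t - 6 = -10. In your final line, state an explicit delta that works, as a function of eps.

Let eps > 0. We want delta > 0 such that 0 < |t − 2| < delta implies |(t^3 - 6t - 6) + 10| < eps.
(t^3 - 6t - 6) + 10 = t^3 - 6t + 4 = (t − 2)(t^2 + 2t - 2).
So |(t^3 - 6t - 6) + 10| = |t − 2|·|t^2 + 2t - 2|.
Assume first that |t − 2| < 1, so |t| < 3. Then |t^2 + 2t - 2| ≤ 3^2 + 2·3 + 2 = 17.
Hence |(t^3 - 6t - 6) + 10| ≤ 17|t − 2| < eps provided |t − 2| < eps/17.
Take delta = min(1, eps/17). Then 0 < |t − 2| < delta gives both |t − 2| < 1 and |t − 2| < eps/17, so |(t^3 - 6t - 6) + 10| < eps.

delta = min(1, eps/17)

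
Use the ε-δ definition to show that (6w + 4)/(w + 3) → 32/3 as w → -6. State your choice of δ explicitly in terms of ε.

δ = min(3/2, (9/28)ε)

Let ε > 0 be given. We want δ > 0 with 0 < |w + 6| < δ ⇒ |(6w + 4)/(w + 3) − (32/3)| < ε.
Combining over a common denominator, (6w + 4)/(w + 3) − (32/3) = [(6w + 4)·(-3) − (-32)·(w + 3)] / [(-3)·(w + 3)] = 14(w + 6) / ((-3)(w + 3)).
So |(6w + 4)/(w + 3) − (32/3)| = 14|w + 6| / (3·|w + 3|).
Restrict δ ≤ 3/2. Then |w + 6| < 3/2 gives |w + 3| = |(w + 6) + (-3)| ≥ 3 − 3/2 = 3/2.
Hence |(6w + 4)/(w + 3) − (32/3)| < 14|w + 6|/(3·(3/2)) = (28/9)|w + 6|, which is < ε once |w + 6| < (9/28)ε.
Take δ = min(3/2, (9/28)ε). Then 0 < |w + 6| < δ forces both bounds, so |(6w + 4)/(w + 3) − (32/3)| < ε.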